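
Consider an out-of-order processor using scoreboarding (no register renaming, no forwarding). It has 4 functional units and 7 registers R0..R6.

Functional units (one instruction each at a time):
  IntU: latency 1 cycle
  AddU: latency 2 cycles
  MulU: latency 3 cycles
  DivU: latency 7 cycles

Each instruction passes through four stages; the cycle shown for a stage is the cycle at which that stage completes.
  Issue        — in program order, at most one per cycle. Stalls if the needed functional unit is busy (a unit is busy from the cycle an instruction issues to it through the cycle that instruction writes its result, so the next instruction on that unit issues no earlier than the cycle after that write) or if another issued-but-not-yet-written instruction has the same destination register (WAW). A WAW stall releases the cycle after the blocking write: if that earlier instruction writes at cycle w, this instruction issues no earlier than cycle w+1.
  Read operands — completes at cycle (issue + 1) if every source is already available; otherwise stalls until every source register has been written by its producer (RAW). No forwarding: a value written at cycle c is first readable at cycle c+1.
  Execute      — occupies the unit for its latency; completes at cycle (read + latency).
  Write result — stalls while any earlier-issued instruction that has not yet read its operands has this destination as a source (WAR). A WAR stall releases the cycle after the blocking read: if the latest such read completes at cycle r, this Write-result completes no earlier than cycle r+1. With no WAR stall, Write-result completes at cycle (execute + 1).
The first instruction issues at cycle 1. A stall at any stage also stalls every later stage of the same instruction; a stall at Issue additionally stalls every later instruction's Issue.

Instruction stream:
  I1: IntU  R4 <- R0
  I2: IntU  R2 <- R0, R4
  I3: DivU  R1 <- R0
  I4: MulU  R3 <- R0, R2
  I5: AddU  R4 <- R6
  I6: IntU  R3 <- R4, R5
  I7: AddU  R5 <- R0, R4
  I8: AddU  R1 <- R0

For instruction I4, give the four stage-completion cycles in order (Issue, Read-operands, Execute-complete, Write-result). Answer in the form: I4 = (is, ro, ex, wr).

I1  is:1  ro:2  ex:3  wr:4
I2  is:5  ro:6  ex:7  wr:8  — struct: IntU busy until I1 writes@4
I3  is:6  ro:7  ex:14  wr:15
I4  is:7  ro:9  ex:12  wr:13  — RAW R2: wait I2 write@8
I5  is:8  ro:9  ex:11  wr:12
I6  is:14  ro:15  ex:16  wr:17  — WAW R3: wait I4 write@13
I7  is:15  ro:16  ex:18  wr:19
I8  is:20  ro:21  ex:23  wr:24  — struct: AddU busy until I7 writes@19

I4 = (7, 9, 12, 13)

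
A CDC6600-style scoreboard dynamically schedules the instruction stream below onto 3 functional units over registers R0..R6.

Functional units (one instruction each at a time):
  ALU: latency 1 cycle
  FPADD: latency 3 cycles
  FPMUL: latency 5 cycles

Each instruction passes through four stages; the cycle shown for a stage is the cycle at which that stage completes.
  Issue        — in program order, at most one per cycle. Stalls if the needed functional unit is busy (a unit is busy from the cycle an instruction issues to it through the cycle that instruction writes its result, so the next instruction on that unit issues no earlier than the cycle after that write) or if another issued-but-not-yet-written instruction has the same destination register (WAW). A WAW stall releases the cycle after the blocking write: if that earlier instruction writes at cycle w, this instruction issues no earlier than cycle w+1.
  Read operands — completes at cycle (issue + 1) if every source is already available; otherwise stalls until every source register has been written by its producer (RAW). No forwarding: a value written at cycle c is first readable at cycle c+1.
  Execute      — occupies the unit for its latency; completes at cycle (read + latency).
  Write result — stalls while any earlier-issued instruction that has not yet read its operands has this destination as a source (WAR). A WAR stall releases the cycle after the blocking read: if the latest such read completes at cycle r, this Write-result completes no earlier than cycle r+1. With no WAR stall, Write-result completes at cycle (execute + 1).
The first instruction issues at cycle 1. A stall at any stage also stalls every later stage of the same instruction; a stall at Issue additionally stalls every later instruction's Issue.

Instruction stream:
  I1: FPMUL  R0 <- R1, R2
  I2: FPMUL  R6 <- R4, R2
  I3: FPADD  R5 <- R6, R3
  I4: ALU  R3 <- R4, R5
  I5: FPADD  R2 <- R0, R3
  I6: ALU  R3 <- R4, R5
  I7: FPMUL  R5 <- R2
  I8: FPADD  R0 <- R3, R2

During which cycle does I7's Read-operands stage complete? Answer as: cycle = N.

cycle = 30

  I1 | 1 | 2 | 7 | 8
  I2 | 9 | 10 | 15 | 16   struct: FPMUL busy until I1 writes@8
  I3 | 10 | 17 | 20 | 21   RAW R6: wait I2 write@16
  I4 | 11 | 22 | 23 | 24   RAW R5: wait I3 write@21
  I5 | 22 | 25 | 28 | 29   struct: FPADD busy until I3 writes@21 · RAW R3: wait I4 write@24
  I6 | 25 | 26 | 27 | 28   struct: ALU busy until I4 writes@24
  I7 | 26 | 30 | 35 | 36   RAW R2: wait I5 write@29
  I8 | 30 | 31 | 34 | 35   struct: FPADD busy until I5 writes@29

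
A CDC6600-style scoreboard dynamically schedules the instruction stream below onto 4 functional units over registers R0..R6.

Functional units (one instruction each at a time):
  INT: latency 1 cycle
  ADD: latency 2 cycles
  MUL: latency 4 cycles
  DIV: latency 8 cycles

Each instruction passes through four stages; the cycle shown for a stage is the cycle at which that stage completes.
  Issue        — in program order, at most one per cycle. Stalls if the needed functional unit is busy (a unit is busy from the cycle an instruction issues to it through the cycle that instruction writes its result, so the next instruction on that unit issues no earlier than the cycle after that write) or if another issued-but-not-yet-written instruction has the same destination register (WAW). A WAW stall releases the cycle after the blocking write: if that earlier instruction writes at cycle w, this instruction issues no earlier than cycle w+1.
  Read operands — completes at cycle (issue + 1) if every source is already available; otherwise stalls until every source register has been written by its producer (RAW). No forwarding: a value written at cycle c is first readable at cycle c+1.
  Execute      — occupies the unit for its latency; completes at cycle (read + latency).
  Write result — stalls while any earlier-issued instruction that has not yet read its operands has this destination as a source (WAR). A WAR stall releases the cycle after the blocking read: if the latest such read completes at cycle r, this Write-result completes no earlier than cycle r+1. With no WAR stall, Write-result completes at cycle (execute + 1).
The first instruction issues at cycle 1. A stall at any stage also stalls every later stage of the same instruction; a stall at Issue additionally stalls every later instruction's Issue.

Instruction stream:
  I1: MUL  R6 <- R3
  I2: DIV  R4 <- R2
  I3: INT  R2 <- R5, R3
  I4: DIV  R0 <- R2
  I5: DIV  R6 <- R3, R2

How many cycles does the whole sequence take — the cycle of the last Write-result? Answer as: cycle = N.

1) issue 1, read 2, done 6, write 7
2) issue 2, read 3, done 11, write 12
3) issue 3, read 4, done 5, write 6
4) issue 13, read 14, done 22, write 23  <struct: DIV busy until I2 writes@12>
5) issue 24, read 25, done 33, write 34  <struct: DIV busy until I4 writes@23>

cycle = 34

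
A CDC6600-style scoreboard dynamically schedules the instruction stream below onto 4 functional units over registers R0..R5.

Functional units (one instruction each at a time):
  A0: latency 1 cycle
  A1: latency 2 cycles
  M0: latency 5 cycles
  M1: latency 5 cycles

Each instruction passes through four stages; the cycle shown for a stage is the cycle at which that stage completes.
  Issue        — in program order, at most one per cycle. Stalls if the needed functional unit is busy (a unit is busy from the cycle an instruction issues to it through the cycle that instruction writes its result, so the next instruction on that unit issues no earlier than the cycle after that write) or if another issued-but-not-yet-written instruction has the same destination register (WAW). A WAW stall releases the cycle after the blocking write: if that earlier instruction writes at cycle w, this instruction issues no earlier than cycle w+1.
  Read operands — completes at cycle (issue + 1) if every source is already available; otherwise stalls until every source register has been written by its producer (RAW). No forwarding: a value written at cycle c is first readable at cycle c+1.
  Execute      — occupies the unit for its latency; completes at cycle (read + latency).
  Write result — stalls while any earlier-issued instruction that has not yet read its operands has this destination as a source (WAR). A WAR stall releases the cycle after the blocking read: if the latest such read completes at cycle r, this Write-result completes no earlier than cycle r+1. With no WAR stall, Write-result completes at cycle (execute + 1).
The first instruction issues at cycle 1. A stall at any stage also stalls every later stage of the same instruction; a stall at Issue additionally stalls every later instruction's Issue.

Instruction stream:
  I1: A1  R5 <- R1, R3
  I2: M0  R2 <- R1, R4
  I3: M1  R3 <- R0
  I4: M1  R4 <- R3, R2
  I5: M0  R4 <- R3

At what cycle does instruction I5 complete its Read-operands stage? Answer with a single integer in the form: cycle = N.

cycle = 20

[I1] 1/2/4/5
[I2] 2/3/8/9
[I3] 3/4/9/10
[I4] 11/12/17/18  (struct: M1 busy until I3 writes@10)
[I5] 19/20/25/26  (WAW R4: wait I4 write@18)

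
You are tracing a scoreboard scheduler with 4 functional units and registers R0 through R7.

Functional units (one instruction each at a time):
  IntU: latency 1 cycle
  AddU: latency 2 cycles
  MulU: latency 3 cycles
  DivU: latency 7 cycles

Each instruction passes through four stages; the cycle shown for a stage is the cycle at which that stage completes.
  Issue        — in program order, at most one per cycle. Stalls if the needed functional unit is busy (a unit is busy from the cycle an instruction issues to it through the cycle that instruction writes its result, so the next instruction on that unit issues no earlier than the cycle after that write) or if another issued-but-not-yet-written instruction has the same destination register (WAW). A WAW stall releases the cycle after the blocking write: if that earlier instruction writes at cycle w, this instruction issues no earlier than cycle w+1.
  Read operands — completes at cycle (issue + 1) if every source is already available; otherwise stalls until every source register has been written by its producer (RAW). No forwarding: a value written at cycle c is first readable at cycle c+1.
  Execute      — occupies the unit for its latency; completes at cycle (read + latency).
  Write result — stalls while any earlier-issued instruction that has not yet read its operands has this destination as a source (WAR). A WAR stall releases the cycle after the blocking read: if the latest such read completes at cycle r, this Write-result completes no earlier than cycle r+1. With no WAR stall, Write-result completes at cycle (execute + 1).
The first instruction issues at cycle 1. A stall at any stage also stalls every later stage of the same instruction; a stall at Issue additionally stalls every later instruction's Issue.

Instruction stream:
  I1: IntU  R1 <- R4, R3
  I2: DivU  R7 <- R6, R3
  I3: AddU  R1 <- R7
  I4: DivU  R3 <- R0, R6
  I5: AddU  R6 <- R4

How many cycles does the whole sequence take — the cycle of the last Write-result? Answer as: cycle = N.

cycle = 21

t=1  I1→IntU
t=2  I1 RO | I2→DivU
t=3  I1 EX | I2 RO
t=4  I1 WR R1
t=5  I3→AddU
t=10  I2 EX
t=11  I2 WR R7
t=12  I3 RO | I4→DivU
t=13  I4 RO
t=14  I3 EX
t=15  I3 WR R1
t=16  I5→AddU
t=17  I5 RO
t=19  I5 EX
t=20  I4 EX | I5 WR R6
t=21  I4 WR R3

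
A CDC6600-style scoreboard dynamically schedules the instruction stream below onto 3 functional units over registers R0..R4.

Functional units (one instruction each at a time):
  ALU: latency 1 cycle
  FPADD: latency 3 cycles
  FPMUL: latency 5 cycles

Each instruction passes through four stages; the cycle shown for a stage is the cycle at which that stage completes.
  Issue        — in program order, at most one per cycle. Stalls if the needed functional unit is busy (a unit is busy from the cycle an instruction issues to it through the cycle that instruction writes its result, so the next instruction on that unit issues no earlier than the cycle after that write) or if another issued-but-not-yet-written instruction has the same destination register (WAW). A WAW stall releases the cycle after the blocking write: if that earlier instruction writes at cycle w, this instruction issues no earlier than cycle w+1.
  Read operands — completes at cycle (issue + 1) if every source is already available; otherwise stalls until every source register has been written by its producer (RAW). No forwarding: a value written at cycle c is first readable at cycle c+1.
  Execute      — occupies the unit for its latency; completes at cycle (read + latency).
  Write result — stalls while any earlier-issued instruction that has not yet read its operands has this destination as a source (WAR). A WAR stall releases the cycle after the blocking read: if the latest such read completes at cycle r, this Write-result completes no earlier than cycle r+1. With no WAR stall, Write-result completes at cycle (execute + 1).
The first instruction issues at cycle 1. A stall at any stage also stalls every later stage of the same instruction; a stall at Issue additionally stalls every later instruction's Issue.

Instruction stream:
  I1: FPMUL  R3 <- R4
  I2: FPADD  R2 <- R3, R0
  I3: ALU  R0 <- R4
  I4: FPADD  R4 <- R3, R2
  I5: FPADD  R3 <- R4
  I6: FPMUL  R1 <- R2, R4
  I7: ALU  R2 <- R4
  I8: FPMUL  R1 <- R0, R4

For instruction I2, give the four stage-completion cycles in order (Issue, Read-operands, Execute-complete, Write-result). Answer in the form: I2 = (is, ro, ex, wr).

c1: issue I1 (FPMUL)
c2: I1 read-ops | issue I2 (FPADD)
c3: issue I3 (ALU)
c4: I3 read-ops
c5: I3 finished on ALU
c7: I1 finished on FPMUL
c8: I1→R3
c9: I2 read-ops
c10: I3→R0
c12: I2 finished on FPADD
c13: I2→R2
c14: issue I4 (FPADD)
c15: I4 read-ops
c18: I4 finished on FPADD
c19: I4→R4
c20: issue I5 (FPADD)
c21: I5 read-ops | issue I6 (FPMUL)
c22: I6 read-ops | issue I7 (ALU)
c23: I7 read-ops
c24: I5 finished on FPADD | I7 finished on ALU
c25: I5→R3 | I7→R2
c27: I6 finished on FPMUL
c28: I6→R1
c29: issue I8 (FPMUL)
c30: I8 read-ops
c35: I8 finished on FPMUL
c36: I8→R1

I2 = (2, 9, 12, 13)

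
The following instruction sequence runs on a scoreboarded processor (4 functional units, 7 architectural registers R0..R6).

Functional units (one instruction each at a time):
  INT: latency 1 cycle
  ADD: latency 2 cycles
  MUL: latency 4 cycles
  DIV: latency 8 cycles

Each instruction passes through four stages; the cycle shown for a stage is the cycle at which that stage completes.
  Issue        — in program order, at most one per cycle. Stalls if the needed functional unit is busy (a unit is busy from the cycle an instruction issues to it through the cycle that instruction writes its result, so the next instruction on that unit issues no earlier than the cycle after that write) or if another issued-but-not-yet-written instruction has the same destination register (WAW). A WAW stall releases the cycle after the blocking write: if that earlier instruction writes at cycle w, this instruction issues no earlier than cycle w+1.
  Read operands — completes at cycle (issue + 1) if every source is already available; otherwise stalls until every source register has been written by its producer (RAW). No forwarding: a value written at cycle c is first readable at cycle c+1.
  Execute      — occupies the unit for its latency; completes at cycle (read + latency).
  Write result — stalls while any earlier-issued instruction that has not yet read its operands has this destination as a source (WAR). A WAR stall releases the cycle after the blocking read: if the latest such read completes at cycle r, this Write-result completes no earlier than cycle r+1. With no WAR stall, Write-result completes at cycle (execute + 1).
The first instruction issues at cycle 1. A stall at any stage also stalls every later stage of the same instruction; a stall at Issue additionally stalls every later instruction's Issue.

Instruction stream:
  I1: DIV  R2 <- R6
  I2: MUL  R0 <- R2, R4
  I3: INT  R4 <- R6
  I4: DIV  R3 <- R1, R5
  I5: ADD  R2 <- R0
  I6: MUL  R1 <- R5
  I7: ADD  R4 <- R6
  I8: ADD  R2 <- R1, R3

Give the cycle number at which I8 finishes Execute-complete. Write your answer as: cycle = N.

cycle = 30

[I1] 1/2/10/11
[I2] 2/12/16/17  (RAW R2: wait I1 write@11)
[I3] 3/4/5/13  (WAR R4: wait I2 read@12)
[I4] 12/13/21/22  (struct: DIV busy until I1 writes@11)
[I5] 13/18/20/21  (RAW R0: wait I2 write@17)
[I6] 18/19/23/24  (struct: MUL busy until I2 writes@17)
[I7] 22/23/25/26  (struct: ADD busy until I5 writes@21)
[I8] 27/28/30/31  (struct: ADD busy until I7 writes@26)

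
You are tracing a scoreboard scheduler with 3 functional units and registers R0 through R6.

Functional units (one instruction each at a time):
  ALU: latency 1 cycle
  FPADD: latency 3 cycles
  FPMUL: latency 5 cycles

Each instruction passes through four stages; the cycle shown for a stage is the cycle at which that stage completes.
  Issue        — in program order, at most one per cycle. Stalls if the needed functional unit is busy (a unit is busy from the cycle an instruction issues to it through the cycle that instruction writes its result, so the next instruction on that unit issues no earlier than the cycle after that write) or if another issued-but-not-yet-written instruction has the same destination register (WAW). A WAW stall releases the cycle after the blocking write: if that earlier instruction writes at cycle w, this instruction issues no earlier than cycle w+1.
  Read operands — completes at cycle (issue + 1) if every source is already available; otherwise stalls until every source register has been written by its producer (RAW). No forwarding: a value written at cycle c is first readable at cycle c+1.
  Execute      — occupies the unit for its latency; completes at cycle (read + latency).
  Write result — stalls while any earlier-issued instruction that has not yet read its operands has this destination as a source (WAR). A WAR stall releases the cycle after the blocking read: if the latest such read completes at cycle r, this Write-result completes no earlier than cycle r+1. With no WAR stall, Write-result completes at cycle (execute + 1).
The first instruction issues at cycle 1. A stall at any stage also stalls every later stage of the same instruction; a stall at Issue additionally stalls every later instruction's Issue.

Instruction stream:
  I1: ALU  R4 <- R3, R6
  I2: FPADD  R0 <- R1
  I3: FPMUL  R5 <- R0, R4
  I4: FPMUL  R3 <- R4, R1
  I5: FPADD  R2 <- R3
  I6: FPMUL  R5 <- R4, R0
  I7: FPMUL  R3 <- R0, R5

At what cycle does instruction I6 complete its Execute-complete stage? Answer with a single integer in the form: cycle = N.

cycle = 29

t=1  I1→ALU
t=2  I1 RO | I2→FPADD
t=3  I1 EX | I2 RO | I3→FPMUL
t=4  I1 WR R4
t=6  I2 EX
t=7  I2 WR R0
t=8  I3 RO
t=13  I3 EX
t=14  I3 WR R5
t=15  I4→FPMUL
t=16  I4 RO | I5→FPADD
t=21  I4 EX
t=22  I4 WR R3
t=23  I5 RO | I6→FPMUL
t=24  I6 RO
t=26  I5 EX
t=27  I5 WR R2
t=29  I6 EX
t=30  I6 WR R5
t=31  I7→FPMUL
t=32  I7 RO
t=37  I7 EX
t=38  I7 WR R3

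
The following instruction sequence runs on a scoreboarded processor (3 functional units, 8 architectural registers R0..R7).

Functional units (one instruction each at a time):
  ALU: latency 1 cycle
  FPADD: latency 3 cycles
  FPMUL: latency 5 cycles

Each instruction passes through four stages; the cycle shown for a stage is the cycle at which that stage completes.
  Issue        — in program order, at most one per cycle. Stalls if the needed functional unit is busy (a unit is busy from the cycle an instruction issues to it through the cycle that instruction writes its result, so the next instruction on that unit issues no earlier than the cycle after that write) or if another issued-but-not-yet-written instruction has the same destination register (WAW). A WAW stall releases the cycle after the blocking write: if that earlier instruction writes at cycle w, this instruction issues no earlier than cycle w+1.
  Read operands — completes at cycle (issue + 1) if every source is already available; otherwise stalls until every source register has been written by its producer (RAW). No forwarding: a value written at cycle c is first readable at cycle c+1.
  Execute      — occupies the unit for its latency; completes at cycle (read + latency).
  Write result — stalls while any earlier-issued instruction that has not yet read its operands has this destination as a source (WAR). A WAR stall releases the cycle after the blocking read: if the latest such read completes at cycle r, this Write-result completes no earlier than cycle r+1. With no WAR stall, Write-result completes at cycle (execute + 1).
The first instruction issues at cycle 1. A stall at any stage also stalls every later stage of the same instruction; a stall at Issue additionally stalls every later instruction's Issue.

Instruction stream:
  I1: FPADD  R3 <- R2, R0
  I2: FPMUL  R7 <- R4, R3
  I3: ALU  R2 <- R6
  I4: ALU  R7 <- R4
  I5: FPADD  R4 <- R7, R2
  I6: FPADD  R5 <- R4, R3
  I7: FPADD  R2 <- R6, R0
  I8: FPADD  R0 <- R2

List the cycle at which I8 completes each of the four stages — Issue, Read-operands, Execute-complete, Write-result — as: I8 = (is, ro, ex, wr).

I8 = (35, 36, 39, 40)

cycle 1: I1→FPADD
cycle 2: I1 RO; I2→FPMUL
cycle 3: I3→ALU
cycle 4: I3 RO
cycle 5: I1 EX; I3 EX
cycle 6: I1 WR R3; I3 WR R2
cycle 7: I2 RO
cycle 12: I2 EX
cycle 13: I2 WR R7
cycle 14: I4→ALU
cycle 15: I4 RO; I5→FPADD
cycle 16: I4 EX
cycle 17: I4 WR R7
cycle 18: I5 RO
cycle 21: I5 EX
cycle 22: I5 WR R4
cycle 23: I6→FPADD
cycle 24: I6 RO
cycle 27: I6 EX
cycle 28: I6 WR R5
cycle 29: I7→FPADD
cycle 30: I7 RO
cycle 33: I7 EX
cycle 34: I7 WR R2
cycle 35: I8→FPADD
cycle 36: I8 RO
cycle 39: I8 EX
cycle 40: I8 WR R0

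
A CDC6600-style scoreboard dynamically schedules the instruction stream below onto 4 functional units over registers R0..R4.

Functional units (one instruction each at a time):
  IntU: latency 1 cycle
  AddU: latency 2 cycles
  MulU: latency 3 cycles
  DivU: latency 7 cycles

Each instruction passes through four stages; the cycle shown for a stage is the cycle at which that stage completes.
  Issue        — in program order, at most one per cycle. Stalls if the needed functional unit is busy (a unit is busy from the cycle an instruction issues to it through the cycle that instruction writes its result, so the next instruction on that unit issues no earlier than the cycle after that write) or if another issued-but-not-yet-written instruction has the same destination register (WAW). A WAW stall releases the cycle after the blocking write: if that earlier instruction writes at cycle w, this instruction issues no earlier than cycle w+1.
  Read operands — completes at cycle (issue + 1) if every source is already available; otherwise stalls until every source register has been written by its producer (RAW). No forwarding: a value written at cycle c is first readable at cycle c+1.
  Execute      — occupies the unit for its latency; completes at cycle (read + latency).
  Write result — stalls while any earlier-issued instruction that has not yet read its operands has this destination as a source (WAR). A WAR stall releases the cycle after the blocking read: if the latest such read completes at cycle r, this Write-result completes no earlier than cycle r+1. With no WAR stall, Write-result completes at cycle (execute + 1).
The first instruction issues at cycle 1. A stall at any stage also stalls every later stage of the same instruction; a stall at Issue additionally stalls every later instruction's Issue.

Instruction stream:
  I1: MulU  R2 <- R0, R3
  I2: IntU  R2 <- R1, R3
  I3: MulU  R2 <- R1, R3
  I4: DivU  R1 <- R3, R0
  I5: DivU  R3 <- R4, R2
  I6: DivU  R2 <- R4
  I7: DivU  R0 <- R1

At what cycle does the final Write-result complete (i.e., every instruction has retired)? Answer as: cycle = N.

cycle = 51

c1: I1 issues→MulU
c2: I1 reads
c5: I1 exec-done
c6: I1 writes R2
c7: I2 issues→IntU
c8: I2 reads
c9: I2 exec-done
c10: I2 writes R2
c11: I3 issues→MulU
c12: I3 reads · I4 issues→DivU
c13: I4 reads
c15: I3 exec-done
c16: I3 writes R2
c20: I4 exec-done
c21: I4 writes R1
c22: I5 issues→DivU
c23: I5 reads
c30: I5 exec-done
c31: I5 writes R3
c32: I6 issues→DivU
c33: I6 reads
c40: I6 exec-done
c41: I6 writes R2
c42: I7 issues→DivU
c43: I7 reads
c50: I7 exec-done
c51: I7 writes R0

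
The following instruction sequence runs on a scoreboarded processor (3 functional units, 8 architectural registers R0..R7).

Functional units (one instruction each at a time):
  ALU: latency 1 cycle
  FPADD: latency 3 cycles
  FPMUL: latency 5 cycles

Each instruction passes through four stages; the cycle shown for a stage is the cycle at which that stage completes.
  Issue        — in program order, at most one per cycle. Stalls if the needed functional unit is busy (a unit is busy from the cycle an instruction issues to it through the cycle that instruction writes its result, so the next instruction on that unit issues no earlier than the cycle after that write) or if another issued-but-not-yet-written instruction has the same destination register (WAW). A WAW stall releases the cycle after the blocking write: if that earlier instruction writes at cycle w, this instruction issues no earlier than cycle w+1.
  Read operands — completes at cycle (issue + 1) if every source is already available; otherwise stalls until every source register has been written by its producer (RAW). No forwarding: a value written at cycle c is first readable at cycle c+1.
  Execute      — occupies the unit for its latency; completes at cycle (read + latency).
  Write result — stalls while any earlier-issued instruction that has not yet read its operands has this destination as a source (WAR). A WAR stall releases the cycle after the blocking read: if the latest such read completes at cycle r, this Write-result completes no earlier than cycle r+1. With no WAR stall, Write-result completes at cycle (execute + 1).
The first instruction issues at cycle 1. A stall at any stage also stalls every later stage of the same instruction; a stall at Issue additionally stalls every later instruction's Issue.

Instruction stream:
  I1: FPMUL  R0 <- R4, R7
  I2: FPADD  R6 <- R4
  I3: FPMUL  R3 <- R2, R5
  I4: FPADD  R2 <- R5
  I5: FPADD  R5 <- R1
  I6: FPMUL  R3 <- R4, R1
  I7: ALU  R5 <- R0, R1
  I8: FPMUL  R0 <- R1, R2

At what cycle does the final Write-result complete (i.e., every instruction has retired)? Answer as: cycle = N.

cycle = 32

I1  is:1  ro:2  ex:7  wr:8
I2  is:2  ro:3  ex:6  wr:7
I3  is:9  ro:10  ex:15  wr:16  — struct: FPMUL busy until I1 writes@8
I4  is:10  ro:11  ex:14  wr:15
I5  is:16  ro:17  ex:20  wr:21  — struct: FPADD busy until I4 writes@15
I6  is:17  ro:18  ex:23  wr:24
I7  is:22  ro:23  ex:24  wr:25  — WAW R5: wait I5 write@21
I8  is:25  ro:26  ex:31  wr:32  — struct: FPMUL busy until I6 writes@24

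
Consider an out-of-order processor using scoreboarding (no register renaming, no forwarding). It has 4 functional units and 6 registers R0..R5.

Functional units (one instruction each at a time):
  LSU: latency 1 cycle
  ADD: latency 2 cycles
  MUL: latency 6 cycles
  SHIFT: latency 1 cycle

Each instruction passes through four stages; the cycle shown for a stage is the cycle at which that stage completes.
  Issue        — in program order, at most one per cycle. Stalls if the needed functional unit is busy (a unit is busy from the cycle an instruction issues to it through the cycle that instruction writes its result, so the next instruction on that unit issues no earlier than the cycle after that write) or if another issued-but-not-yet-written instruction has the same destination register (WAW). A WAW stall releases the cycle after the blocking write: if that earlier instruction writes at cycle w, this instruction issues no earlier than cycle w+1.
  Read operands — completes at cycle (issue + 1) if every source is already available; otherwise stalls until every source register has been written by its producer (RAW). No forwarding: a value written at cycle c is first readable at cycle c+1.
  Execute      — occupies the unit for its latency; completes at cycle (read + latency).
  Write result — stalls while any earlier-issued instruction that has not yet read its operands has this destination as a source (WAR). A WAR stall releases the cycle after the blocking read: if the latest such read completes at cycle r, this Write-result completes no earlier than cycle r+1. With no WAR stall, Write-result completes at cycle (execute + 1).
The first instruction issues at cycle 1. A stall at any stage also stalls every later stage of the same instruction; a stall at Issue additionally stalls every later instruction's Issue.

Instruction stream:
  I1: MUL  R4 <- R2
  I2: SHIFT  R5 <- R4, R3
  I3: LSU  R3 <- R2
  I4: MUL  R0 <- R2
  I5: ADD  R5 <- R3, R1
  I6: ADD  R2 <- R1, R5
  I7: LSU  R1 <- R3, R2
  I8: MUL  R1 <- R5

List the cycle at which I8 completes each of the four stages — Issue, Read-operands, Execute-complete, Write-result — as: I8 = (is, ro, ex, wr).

I1: IS=1 RO=2 EX=8 WR=9
I2: IS=2 RO=10 EX=11 WR=12  [RAW R4: wait I1 write@9]
I3: IS=3 RO=4 EX=5 WR=11  [WAR R3: wait I2 read@10]
I4: IS=10 RO=11 EX=17 WR=18  [struct: MUL busy until I1 writes@9]
I5: IS=13 RO=14 EX=16 WR=17  [WAW R5: wait I2 write@12]
I6: IS=18 RO=19 EX=21 WR=22  [struct: ADD busy until I5 writes@17]
I7: IS=19 RO=23 EX=24 WR=25  [RAW R2: wait I6 write@22]
I8: IS=26 RO=27 EX=33 WR=34  [WAW R1: wait I7 write@25]

I8 = (26, 27, 33, 34)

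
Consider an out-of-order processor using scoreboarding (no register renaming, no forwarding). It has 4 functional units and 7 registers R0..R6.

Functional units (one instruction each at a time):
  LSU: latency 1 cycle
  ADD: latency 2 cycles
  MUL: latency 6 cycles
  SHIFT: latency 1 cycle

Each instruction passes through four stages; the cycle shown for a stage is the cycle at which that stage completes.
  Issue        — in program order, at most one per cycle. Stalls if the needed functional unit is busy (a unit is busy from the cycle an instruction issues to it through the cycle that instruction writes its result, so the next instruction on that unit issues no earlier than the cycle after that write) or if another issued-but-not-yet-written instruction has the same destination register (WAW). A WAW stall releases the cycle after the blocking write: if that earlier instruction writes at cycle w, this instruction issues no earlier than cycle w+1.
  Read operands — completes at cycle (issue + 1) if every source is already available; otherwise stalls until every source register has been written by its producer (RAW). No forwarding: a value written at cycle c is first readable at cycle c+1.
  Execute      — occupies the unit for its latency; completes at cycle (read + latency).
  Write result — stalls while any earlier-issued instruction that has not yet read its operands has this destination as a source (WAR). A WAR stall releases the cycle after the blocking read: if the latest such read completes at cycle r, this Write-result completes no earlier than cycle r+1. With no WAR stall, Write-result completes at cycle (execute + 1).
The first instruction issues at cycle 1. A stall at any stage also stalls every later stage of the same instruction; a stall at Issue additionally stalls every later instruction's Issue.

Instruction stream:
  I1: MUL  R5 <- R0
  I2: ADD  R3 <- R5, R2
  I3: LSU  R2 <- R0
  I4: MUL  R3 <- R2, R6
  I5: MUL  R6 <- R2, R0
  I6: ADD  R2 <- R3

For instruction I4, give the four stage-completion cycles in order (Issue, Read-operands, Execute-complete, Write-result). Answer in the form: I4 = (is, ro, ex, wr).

I4 = (14, 15, 21, 22)

1) issue 1, read 2, done 8, write 9
2) issue 2, read 10, done 12, write 13  <RAW R5: wait I1 write@9>
3) issue 3, read 4, done 5, write 11  <WAR R2: wait I2 read@10>
4) issue 14, read 15, done 21, write 22  <WAW R3: wait I2 write@13>
5) issue 23, read 24, done 30, write 31  <struct: MUL busy until I4 writes@22>
6) issue 24, read 25, done 27, write 28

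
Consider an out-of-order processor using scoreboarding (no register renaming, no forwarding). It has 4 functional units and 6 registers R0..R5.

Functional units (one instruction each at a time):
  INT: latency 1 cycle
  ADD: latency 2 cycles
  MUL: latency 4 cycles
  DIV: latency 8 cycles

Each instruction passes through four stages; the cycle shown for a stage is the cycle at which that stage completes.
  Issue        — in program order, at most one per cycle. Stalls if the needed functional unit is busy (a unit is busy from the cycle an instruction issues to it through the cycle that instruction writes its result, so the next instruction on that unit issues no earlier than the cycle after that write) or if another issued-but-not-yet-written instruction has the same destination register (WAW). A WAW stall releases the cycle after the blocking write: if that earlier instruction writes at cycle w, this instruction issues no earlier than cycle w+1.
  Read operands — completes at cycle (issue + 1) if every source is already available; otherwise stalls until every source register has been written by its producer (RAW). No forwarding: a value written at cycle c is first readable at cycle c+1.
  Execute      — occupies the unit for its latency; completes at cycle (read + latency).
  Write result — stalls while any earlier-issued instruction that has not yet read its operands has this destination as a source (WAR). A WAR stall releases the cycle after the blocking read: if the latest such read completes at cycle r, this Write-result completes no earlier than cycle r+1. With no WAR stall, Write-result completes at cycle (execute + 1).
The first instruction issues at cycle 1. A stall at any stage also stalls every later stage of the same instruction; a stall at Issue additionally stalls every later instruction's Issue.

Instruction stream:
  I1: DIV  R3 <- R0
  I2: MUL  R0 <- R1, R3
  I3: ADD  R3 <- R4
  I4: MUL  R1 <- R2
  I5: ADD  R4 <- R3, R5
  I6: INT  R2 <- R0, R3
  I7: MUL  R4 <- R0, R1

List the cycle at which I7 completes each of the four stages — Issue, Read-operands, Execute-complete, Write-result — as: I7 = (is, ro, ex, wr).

cycle 1: I1 issues→DIV
cycle 2: I1 reads, I2 issues→MUL
cycle 10: I1 exec-done
cycle 11: I1 writes R3
cycle 12: I2 reads, I3 issues→ADD
cycle 13: I3 reads
cycle 15: I3 exec-done
cycle 16: I2 exec-done, I3 writes R3
cycle 17: I2 writes R0
cycle 18: I4 issues→MUL
cycle 19: I4 reads, I5 issues→ADD
cycle 20: I5 reads, I6 issues→INT
cycle 21: I6 reads
cycle 22: I5 exec-done, I6 exec-done
cycle 23: I4 exec-done, I5 writes R4, I6 writes R2
cycle 24: I4 writes R1
cycle 25: I7 issues→MUL
cycle 26: I7 reads
cycle 30: I7 exec-done
cycle 31: I7 writes R4

I7 = (25, 26, 30, 31)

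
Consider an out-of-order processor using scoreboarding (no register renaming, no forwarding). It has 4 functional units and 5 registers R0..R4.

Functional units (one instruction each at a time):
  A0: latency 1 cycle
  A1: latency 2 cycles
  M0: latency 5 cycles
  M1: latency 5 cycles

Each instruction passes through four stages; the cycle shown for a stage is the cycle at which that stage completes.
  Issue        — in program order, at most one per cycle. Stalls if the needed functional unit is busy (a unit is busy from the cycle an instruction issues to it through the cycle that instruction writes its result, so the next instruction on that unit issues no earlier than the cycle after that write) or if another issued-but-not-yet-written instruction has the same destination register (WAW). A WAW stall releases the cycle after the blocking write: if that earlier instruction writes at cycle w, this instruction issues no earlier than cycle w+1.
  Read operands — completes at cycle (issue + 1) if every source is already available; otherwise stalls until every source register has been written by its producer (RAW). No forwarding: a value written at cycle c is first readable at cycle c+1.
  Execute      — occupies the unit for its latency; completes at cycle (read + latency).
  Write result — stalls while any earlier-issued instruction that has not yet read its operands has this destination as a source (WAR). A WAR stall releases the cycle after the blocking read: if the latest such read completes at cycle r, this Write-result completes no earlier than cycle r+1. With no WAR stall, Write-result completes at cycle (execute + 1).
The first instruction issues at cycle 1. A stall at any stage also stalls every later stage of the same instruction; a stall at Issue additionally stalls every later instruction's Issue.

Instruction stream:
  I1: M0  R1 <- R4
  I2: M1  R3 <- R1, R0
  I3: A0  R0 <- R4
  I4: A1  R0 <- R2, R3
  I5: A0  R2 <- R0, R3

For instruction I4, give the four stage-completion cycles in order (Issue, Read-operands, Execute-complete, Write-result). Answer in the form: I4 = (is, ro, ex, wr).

[1] I1 issues→M0
[2] I1 reads, I2 issues→M1
[3] I3 issues→A0
[4] I3 reads
[5] I3 exec-done
[7] I1 exec-done
[8] I1 writes R1
[9] I2 reads
[10] I3 writes R0
[11] I4 issues→A1
[12] I5 issues→A0
[14] I2 exec-done
[15] I2 writes R3
[16] I4 reads
[18] I4 exec-done
[19] I4 writes R0
[20] I5 reads
[21] I5 exec-done
[22] I5 writes R2

I4 = (11, 16, 18, 19)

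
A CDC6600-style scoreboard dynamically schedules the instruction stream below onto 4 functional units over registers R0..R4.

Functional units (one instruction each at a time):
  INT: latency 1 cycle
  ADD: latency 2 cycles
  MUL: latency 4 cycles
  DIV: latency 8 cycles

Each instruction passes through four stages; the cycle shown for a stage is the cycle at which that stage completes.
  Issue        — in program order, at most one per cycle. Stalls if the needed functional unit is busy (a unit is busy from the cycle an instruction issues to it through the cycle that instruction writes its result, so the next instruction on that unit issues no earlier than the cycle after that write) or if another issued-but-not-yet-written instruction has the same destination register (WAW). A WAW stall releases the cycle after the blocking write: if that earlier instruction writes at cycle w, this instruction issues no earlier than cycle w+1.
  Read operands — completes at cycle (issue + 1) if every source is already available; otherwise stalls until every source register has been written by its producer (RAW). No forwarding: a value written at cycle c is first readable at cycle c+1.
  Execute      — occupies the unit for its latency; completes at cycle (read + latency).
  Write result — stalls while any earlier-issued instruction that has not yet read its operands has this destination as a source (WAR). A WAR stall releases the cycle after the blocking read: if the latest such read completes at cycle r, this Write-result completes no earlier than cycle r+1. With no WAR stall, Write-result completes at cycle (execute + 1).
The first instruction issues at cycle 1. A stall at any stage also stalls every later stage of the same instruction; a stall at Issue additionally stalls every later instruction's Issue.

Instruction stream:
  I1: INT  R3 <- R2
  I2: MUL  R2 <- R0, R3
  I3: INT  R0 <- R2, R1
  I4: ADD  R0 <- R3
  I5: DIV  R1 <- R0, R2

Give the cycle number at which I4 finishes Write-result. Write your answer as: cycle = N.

[I1] 1/2/3/4
[I2] 2/5/9/10  (RAW R3: wait I1 write@4)
[I3] 5/11/12/13  (struct: INT busy until I1 writes@4; RAW R2: wait I2 write@10)
[I4] 14/15/17/18  (WAW R0: wait I3 write@13)
[I5] 15/19/27/28  (RAW R0: wait I4 write@18)

cycle = 18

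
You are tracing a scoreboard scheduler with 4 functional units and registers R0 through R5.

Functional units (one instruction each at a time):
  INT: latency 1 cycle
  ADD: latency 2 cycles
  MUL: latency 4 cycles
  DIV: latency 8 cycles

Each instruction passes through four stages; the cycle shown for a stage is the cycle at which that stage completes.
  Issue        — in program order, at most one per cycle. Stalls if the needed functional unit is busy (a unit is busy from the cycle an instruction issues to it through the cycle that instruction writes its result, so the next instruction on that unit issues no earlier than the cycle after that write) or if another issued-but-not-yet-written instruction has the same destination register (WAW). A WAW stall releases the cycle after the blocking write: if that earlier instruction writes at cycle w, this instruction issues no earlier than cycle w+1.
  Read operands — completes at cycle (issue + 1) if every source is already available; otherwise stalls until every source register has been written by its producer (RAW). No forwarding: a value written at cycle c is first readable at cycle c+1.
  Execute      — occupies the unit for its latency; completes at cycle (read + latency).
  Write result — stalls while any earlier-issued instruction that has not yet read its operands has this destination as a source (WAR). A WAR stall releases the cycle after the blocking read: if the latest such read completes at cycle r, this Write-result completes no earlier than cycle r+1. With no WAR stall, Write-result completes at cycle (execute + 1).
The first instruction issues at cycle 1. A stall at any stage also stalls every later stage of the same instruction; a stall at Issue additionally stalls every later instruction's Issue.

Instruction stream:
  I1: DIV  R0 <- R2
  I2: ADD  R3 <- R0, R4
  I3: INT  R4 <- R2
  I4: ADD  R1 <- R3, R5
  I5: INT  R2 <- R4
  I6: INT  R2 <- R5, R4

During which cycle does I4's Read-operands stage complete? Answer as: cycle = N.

cycle = 17

I1 -> (1, 2, 10, 11)
I2 -> (2, 12, 14, 15)  // RAW R0: wait I1 write@11
I3 -> (3, 4, 5, 13)  // WAR R4: wait I2 read@12
I4 -> (16, 17, 19, 20)  // struct: ADD busy until I2 writes@15
I5 -> (17, 18, 19, 20)
I6 -> (21, 22, 23, 24)  // struct: INT busy until I5 writes@20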